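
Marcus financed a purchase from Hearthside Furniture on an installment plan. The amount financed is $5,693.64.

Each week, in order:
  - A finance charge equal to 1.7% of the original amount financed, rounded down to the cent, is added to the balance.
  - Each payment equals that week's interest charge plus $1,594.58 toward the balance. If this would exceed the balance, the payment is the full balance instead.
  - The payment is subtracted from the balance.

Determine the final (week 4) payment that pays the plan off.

$1,006.69

Week 1: $5,693.64 +$96.79 interest = $5,790.43; pay $1,691.37 → $4,099.06
Week 2: $4,099.06 +$96.79 interest = $4,195.85; pay $1,691.37 → $2,504.48
Week 3: $2,504.48 +$96.79 interest = $2,601.27; pay $1,691.37 → $909.90
Week 4: $909.90 +$96.79 interest = $1,006.69; pay $1,006.69 → $0.00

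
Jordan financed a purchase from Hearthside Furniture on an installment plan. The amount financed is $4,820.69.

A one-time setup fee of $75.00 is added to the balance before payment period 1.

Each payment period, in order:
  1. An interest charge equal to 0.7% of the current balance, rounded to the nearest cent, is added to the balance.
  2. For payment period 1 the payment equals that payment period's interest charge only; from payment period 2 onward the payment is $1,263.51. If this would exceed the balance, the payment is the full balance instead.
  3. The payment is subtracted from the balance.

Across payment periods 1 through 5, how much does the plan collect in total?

Payment period 1: $4,895.69 +$34.27 interest = $4,929.96; pay $34.27 → $4,895.69
Payment period 2: $4,895.69 +$34.27 interest = $4,929.96; pay $1,263.51 → $3,666.45
Payment period 3: $3,666.45 +$25.67 interest = $3,692.12; pay $1,263.51 → $2,428.61
Payment period 4: $2,428.61 +$17.00 interest = $2,445.61; pay $1,263.51 → $1,182.10
Payment period 5: $1,182.10 +$8.27 interest = $1,190.37; pay $1,190.37 → $0.00
Total paid: $5,015.17

$5,015.17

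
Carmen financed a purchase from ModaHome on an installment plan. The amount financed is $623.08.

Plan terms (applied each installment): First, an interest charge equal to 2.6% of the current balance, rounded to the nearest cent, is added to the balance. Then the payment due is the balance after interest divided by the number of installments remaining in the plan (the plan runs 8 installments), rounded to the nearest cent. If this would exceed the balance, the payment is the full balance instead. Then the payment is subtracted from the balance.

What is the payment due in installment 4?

Installment 1: opening $623.08; interest $16.20 → $639.28; payment $79.91; balance $559.37
Installment 2: opening $559.37; interest $14.54 → $573.91; payment $81.99; balance $491.92
Installment 3: opening $491.92; interest $12.79 → $504.71; payment $84.12; balance $420.59
Installment 4: opening $420.59; interest $10.94 → $431.53; payment $86.31; balance $345.22

$86.31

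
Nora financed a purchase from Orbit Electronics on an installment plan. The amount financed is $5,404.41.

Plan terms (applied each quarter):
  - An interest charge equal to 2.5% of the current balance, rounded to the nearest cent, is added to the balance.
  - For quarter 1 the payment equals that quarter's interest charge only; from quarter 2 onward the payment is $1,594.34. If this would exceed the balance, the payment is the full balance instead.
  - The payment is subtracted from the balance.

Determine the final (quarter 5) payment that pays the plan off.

$939.28

# | Opening | Interest | Payment | End bal
1 | $5,404.41 | $135.11 | $135.11 | $5,404.41
2 | $5,404.41 | $135.11 | $1,594.34 | $3,945.18
3 | $3,945.18 | $98.63 | $1,594.34 | $2,449.47
4 | $2,449.47 | $61.24 | $1,594.34 | $916.37
5 | $916.37 | $22.91 | $939.28 | $0.00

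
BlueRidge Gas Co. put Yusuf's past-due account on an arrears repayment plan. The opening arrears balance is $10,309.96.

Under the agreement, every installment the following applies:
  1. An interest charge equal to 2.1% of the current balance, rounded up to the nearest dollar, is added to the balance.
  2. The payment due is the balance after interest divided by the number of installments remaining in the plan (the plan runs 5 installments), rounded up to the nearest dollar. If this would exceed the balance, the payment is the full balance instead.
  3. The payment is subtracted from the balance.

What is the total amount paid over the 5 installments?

Installment 1: $10,309.96 +$217.00 interest = $10,526.96; pay $2,106.00 → $8,420.96
Installment 2: $8,420.96 +$177.00 interest = $8,597.96; pay $2,150.00 → $6,447.96
Installment 3: $6,447.96 +$136.00 interest = $6,583.96; pay $2,195.00 → $4,388.96
Installment 4: $4,388.96 +$93.00 interest = $4,481.96; pay $2,241.00 → $2,240.96
Installment 5: $2,240.96 +$48.00 interest = $2,288.96; pay $2,288.96 → $0.00
Total paid: $10,980.96

$10,980.96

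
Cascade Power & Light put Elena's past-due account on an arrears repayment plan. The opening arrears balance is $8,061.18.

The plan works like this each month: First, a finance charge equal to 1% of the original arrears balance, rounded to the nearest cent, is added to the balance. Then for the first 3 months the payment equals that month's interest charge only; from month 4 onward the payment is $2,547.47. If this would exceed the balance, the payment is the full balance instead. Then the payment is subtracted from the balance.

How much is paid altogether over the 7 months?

Month 1: opening $8,061.18; interest $80.61 → $8,141.79; payment $80.61; balance $8,061.18
Month 2: opening $8,061.18; interest $80.61 → $8,141.79; payment $80.61; balance $8,061.18
Month 3: opening $8,061.18; interest $80.61 → $8,141.79; payment $80.61; balance $8,061.18
Month 4: opening $8,061.18; interest $80.61 → $8,141.79; payment $2,547.47; balance $5,594.32
Month 5: opening $5,594.32; interest $80.61 → $5,674.93; payment $2,547.47; balance $3,127.46
Month 6: opening $3,127.46; interest $80.61 → $3,208.07; payment $2,547.47; balance $660.60
Month 7: opening $660.60; interest $80.61 → $741.21; payment $741.21; balance $0.00
Total paid: $8,625.45

$8,625.45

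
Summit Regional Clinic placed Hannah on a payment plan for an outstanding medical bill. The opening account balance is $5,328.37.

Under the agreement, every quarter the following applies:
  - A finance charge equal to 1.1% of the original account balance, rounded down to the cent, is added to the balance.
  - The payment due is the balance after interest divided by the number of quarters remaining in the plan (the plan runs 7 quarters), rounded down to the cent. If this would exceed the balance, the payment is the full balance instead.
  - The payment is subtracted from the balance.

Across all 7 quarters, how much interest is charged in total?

Quarter 1: opening $5,328.37; interest $58.61 → $5,386.98; payment $769.56; balance $4,617.42
Quarter 2: opening $4,617.42; interest $58.61 → $4,676.03; payment $779.33; balance $3,896.70
Quarter 3: opening $3,896.70; interest $58.61 → $3,955.31; payment $791.06; balance $3,164.25
Quarter 4: opening $3,164.25; interest $58.61 → $3,222.86; payment $805.71; balance $2,417.15
Quarter 5: opening $2,417.15; interest $58.61 → $2,475.76; payment $825.25; balance $1,650.51
Quarter 6: opening $1,650.51; interest $58.61 → $1,709.12; payment $854.56; balance $854.56
Quarter 7: opening $854.56; interest $58.61 → $913.17; payment $913.17; balance $0.00
Total interest: $58.61 + $58.61 + $58.61 + $58.61 + $58.61 + $58.61 + $58.61 = $410.27

$410.27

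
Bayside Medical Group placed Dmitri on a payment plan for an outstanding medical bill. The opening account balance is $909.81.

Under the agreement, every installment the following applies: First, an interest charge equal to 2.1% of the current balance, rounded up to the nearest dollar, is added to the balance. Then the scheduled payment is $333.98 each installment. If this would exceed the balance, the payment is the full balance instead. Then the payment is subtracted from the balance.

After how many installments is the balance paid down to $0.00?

3

Installment 1: $909.81 +$20.00 interest = $929.81; pay $333.98 → $595.83
Installment 2: $595.83 +$13.00 interest = $608.83; pay $333.98 → $274.85
Installment 3: $274.85 +$6.00 interest = $280.85; pay $280.85 → $0.00
Balance reaches $0.00 in installment 3.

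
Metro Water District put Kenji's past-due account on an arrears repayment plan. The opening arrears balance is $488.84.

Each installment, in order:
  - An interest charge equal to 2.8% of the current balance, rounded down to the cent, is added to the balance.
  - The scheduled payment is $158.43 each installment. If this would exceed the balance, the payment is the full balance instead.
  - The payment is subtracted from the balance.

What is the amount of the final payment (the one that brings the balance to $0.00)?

$43.50

Installment 1: opening $488.84; interest $13.68 → $502.52; payment $158.43; balance $344.09
Installment 2: opening $344.09; interest $9.63 → $353.72; payment $158.43; balance $195.29
Installment 3: opening $195.29; interest $5.46 → $200.75; payment $158.43; balance $42.32
Installment 4: opening $42.32; interest $1.18 → $43.50; payment $43.50; balance $0.00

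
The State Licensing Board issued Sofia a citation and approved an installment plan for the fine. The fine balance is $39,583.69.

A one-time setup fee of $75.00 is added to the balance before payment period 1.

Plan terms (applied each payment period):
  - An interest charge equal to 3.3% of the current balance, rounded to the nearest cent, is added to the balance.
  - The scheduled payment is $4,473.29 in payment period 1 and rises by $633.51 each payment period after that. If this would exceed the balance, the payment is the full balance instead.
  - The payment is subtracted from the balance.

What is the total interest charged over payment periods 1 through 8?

Payment period 1: $39,658.69 +$1,308.74 interest = $40,967.43; pay $4,473.29 → $36,494.14
Payment period 2: $36,494.14 +$1,204.31 interest = $37,698.45; pay $5,106.80 → $32,591.65
Payment period 3: $32,591.65 +$1,075.52 interest = $33,667.17; pay $5,740.31 → $27,926.86
Payment period 4: $27,926.86 +$921.59 interest = $28,848.45; pay $6,373.82 → $22,474.63
Payment period 5: $22,474.63 +$741.66 interest = $23,216.29; pay $7,007.33 → $16,208.96
Payment period 6: $16,208.96 +$534.90 interest = $16,743.86; pay $7,640.84 → $9,103.02
Payment period 7: $9,103.02 +$300.40 interest = $9,403.42; pay $8,274.35 → $1,129.07
Payment period 8: $1,129.07 +$37.26 interest = $1,166.33; pay $1,166.33 → $0.00
Total interest: $1,308.74 + $1,204.31 + $1,075.52 + $921.59 + $741.66 + $534.90 + $300.40 + $37.26 = $6,124.38

$6,124.38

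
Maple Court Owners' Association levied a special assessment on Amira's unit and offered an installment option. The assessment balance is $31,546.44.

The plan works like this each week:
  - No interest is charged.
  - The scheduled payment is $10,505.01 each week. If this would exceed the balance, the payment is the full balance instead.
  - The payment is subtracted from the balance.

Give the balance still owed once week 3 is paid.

Week 1: opening $31,546.44; payment $10,505.01; balance $21,041.43
Week 2: opening $21,041.43; payment $10,505.01; balance $10,536.42
Week 3: opening $10,536.42; payment $10,505.01; balance $31.41

$31.41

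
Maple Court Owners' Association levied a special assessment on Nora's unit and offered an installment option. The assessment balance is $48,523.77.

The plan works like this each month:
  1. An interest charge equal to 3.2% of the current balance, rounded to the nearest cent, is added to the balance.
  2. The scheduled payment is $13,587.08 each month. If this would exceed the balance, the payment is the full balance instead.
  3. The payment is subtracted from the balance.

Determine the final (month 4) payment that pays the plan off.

# | Opening | Interest | Payment | End bal
1 | $48,523.77 | $1,552.76 | $13,587.08 | $36,489.45
2 | $36,489.45 | $1,167.66 | $13,587.08 | $24,070.03
3 | $24,070.03 | $770.24 | $13,587.08 | $11,253.19
4 | $11,253.19 | $360.10 | $11,613.29 | $0.00

$11,613.29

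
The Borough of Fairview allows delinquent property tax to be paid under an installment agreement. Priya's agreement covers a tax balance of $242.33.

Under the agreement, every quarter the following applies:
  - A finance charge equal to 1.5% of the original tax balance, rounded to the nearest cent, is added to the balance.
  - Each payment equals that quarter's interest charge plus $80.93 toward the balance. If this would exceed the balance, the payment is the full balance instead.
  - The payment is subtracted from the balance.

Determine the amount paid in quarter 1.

Quarter 1: $242.33 +$3.63 interest = $245.96; pay $84.56 → $161.40

$84.56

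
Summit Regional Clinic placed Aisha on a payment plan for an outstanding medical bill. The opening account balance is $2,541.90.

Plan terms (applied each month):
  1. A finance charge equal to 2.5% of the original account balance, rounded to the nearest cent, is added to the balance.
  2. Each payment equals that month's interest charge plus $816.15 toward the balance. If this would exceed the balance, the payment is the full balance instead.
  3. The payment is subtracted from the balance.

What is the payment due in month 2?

$879.70

Month 1: $2,541.90 +$63.55 interest = $2,605.45; pay $879.70 → $1,725.75
Month 2: $1,725.75 +$63.55 interest = $1,789.30; pay $879.70 → $909.60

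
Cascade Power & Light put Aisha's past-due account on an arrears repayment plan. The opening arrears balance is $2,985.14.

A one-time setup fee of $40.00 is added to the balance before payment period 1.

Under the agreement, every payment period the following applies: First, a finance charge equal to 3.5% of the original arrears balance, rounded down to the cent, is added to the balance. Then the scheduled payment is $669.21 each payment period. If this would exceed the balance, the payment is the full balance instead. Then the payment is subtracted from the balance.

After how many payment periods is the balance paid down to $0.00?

6

Payment period 1: opening $3,025.14; interest $104.47 → $3,129.61; payment $669.21; balance $2,460.40
Payment period 2: opening $2,460.40; interest $104.47 → $2,564.87; payment $669.21; balance $1,895.66
Payment period 3: opening $1,895.66; interest $104.47 → $2,000.13; payment $669.21; balance $1,330.92
Payment period 4: opening $1,330.92; interest $104.47 → $1,435.39; payment $669.21; balance $766.18
Payment period 5: opening $766.18; interest $104.47 → $870.65; payment $669.21; balance $201.44
Payment period 6: opening $201.44; interest $104.47 → $305.91; payment $305.91; balance $0.00
Balance reaches $0.00 in payment period 6.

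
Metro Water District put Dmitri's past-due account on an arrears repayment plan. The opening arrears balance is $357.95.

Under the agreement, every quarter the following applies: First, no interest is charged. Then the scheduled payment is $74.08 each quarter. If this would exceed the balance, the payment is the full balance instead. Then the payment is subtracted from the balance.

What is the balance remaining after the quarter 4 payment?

$61.63

Quarter 1: $357.95 − $74.08 → $283.87
Quarter 2: $283.87 − $74.08 → $209.79
Quarter 3: $209.79 − $74.08 → $135.71
Quarter 4: $135.71 − $74.08 → $61.63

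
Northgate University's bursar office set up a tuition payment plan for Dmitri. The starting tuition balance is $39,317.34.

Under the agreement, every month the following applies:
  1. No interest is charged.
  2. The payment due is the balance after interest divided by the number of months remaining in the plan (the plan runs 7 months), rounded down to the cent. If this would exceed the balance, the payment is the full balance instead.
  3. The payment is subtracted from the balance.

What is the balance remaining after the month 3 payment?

$22,467.06

Month 1: $39,317.34 − $5,616.76 → $33,700.58
Month 2: $33,700.58 − $5,616.76 → $28,083.82
Month 3: $28,083.82 − $5,616.76 → $22,467.06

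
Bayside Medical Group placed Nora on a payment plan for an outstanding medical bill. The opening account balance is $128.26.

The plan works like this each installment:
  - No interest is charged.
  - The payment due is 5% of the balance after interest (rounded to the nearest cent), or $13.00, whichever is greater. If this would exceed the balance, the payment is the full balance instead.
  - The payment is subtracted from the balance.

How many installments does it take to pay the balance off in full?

10

# | Opening | Payment | End bal
1 | $128.26 | $13.00 | $115.26
2 | $115.26 | $13.00 | $102.26
3 | $102.26 | $13.00 | $89.26
4 | $89.26 | $13.00 | $76.26
5 | $76.26 | $13.00 | $63.26
6 | $63.26 | $13.00 | $50.26
7 | $50.26 | $13.00 | $37.26
8 | $37.26 | $13.00 | $24.26
9 | $24.26 | $13.00 | $11.26
10 | $11.26 | $11.26 | $0.00
Balance reaches $0.00 in installment 10.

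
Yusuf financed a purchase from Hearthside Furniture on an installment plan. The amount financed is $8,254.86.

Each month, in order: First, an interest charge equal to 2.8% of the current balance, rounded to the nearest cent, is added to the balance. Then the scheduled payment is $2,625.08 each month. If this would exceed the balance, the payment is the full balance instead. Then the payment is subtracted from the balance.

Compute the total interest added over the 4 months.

Month 1: opening $8,254.86; interest $231.14 → $8,486.00; payment $2,625.08; balance $5,860.92
Month 2: opening $5,860.92; interest $164.11 → $6,025.03; payment $2,625.08; balance $3,399.95
Month 3: opening $3,399.95; interest $95.20 → $3,495.15; payment $2,625.08; balance $870.07
Month 4: opening $870.07; interest $24.36 → $894.43; payment $894.43; balance $0.00
Total interest: $231.14 + $164.11 + $95.20 + $24.36 = $514.81

$514.81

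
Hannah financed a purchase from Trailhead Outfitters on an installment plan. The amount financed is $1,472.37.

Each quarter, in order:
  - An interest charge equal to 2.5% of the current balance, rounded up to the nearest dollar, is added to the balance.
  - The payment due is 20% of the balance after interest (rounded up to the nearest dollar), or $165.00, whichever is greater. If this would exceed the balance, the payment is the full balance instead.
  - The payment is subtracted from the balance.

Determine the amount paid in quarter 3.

Quarter 1: $1,472.37 +$37.00 interest = $1,509.37; pay $302.00 → $1,207.37
Quarter 2: $1,207.37 +$31.00 interest = $1,238.37; pay $248.00 → $990.37
Quarter 3: $990.37 +$25.00 interest = $1,015.37; pay $204.00 → $811.37

$204.00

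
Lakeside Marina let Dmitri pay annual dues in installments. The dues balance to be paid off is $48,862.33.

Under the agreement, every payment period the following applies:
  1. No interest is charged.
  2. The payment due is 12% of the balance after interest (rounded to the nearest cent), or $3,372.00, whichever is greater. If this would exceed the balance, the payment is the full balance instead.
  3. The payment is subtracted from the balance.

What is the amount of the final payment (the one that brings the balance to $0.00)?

Payment period 1: opening $48,862.33; payment $5,863.48; balance $42,998.85
Payment period 2: opening $42,998.85; payment $5,159.86; balance $37,838.99
Payment period 3: opening $37,838.99; payment $4,540.68; balance $33,298.31
Payment period 4: opening $33,298.31; payment $3,995.80; balance $29,302.51
Payment period 5: opening $29,302.51; payment $3,516.30; balance $25,786.21
Payment period 6: opening $25,786.21; payment $3,372.00; balance $22,414.21
Payment period 7: opening $22,414.21; payment $3,372.00; balance $19,042.21
Payment period 8: opening $19,042.21; payment $3,372.00; balance $15,670.21
Payment period 9: opening $15,670.21; payment $3,372.00; balance $12,298.21
Payment period 10: opening $12,298.21; payment $3,372.00; balance $8,926.21
Payment period 11: opening $8,926.21; payment $3,372.00; balance $5,554.21
Payment period 12: opening $5,554.21; payment $3,372.00; balance $2,182.21
Payment period 13: opening $2,182.21; payment $2,182.21; balance $0.00

$2,182.21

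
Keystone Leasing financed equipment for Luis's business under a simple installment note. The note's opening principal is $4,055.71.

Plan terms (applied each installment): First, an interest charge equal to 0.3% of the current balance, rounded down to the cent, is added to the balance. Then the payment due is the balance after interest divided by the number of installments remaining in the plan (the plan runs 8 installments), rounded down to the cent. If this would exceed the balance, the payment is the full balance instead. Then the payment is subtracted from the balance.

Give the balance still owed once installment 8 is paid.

$0.00

Installment 1: opening $4,055.71; interest $12.16 → $4,067.87; payment $508.48; balance $3,559.39
Installment 2: opening $3,559.39; interest $10.67 → $3,570.06; payment $510.00; balance $3,060.06
Installment 3: opening $3,060.06; interest $9.18 → $3,069.24; payment $511.54; balance $2,557.70
Installment 4: opening $2,557.70; interest $7.67 → $2,565.37; payment $513.07; balance $2,052.30
Installment 5: opening $2,052.30; interest $6.15 → $2,058.45; payment $514.61; balance $1,543.84
Installment 6: opening $1,543.84; interest $4.63 → $1,548.47; payment $516.15; balance $1,032.32
Installment 7: opening $1,032.32; interest $3.09 → $1,035.41; payment $517.70; balance $517.71
Installment 8: opening $517.71; interest $1.55 → $519.26; payment $519.26; balance $0.00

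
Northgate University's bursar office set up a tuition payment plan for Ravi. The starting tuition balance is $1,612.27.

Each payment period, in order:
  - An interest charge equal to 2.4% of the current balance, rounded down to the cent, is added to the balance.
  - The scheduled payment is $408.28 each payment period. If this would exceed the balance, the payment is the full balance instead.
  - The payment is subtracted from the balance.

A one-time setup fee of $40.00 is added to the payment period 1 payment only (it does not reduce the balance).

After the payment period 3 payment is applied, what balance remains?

$476.68

Payment period 1: opening $1,612.27; interest $38.69 → $1,650.96; payment $408.28 (+ $40.00 fee); balance $1,242.68
Payment period 2: opening $1,242.68; interest $29.82 → $1,272.50; payment $408.28; balance $864.22
Payment period 3: opening $864.22; interest $20.74 → $884.96; payment $408.28; balance $476.68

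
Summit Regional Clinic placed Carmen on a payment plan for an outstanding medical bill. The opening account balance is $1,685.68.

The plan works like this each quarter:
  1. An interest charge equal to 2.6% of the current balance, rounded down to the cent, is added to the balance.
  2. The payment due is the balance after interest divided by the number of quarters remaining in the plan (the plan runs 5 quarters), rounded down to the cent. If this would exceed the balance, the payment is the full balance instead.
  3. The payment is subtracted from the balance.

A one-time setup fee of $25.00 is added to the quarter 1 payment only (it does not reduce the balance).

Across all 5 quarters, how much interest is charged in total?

$136.11

Quarter 1: $1,685.68 +$43.82 interest = $1,729.50; pay $345.90 (+ $25.00 fee) → $1,383.60
Quarter 2: $1,383.60 +$35.97 interest = $1,419.57; pay $354.89 → $1,064.68
Quarter 3: $1,064.68 +$27.68 interest = $1,092.36; pay $364.12 → $728.24
Quarter 4: $728.24 +$18.93 interest = $747.17; pay $373.58 → $373.59
Quarter 5: $373.59 +$9.71 interest = $383.30; pay $383.30 → $0.00
Total interest: $43.82 + $35.97 + $27.68 + $18.93 + $9.71 = $136.11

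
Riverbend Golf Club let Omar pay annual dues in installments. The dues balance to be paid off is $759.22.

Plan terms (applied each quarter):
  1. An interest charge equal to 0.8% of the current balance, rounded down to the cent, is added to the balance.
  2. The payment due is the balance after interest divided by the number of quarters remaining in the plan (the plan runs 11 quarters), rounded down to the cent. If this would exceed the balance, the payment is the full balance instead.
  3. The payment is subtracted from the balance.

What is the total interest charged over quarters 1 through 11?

Quarter 1: opening $759.22; interest $6.07 → $765.29; payment $69.57; balance $695.72
Quarter 2: opening $695.72; interest $5.56 → $701.28; payment $70.12; balance $631.16
Quarter 3: opening $631.16; interest $5.04 → $636.20; payment $70.68; balance $565.52
Quarter 4: opening $565.52; interest $4.52 → $570.04; payment $71.25; balance $498.79
Quarter 5: opening $498.79; interest $3.99 → $502.78; payment $71.82; balance $430.96
Quarter 6: opening $430.96; interest $3.44 → $434.40; payment $72.40; balance $362.00
Quarter 7: opening $362.00; interest $2.89 → $364.89; payment $72.97; balance $291.92
Quarter 8: opening $291.92; interest $2.33 → $294.25; payment $73.56; balance $220.69
Quarter 9: opening $220.69; interest $1.76 → $222.45; payment $74.15; balance $148.30
Quarter 10: opening $148.30; interest $1.18 → $149.48; payment $74.74; balance $74.74
Quarter 11: opening $74.74; interest $0.59 → $75.33; payment $75.33; balance $0.00
Total interest: $6.07 + $5.56 + $5.04 + $4.52 + $3.99 + $3.44 + $2.89 + $2.33 + $1.76 + $1.18 + $0.59 = $37.37

$37.37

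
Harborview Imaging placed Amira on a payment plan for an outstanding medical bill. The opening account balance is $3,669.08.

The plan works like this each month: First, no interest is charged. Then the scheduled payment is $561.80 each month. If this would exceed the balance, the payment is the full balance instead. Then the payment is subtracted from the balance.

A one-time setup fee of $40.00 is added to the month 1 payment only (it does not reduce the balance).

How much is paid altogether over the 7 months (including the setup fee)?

$3,709.08

Month 1: $3,669.08 − $561.80 (+ $40.00 fee) → $3,107.28
Month 2: $3,107.28 − $561.80 → $2,545.48
Month 3: $2,545.48 − $561.80 → $1,983.68
Month 4: $1,983.68 − $561.80 → $1,421.88
Month 5: $1,421.88 − $561.80 → $860.08
Month 6: $860.08 − $561.80 → $298.28
Month 7: $298.28 − $298.28 → $0.00
Total paid: $3,709.08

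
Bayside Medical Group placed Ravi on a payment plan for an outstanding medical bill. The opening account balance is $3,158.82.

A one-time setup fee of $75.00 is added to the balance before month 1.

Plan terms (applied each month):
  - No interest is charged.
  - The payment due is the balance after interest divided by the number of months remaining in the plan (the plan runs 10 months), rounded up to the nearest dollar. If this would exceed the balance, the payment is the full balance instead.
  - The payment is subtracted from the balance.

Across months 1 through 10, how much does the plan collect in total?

Month 1: opening $3,233.82; payment $324.00; balance $2,909.82
Month 2: opening $2,909.82; payment $324.00; balance $2,585.82
Month 3: opening $2,585.82; payment $324.00; balance $2,261.82
Month 4: opening $2,261.82; payment $324.00; balance $1,937.82
Month 5: opening $1,937.82; payment $323.00; balance $1,614.82
Month 6: opening $1,614.82; payment $323.00; balance $1,291.82
Month 7: opening $1,291.82; payment $323.00; balance $968.82
Month 8: opening $968.82; payment $323.00; balance $645.82
Month 9: opening $645.82; payment $323.00; balance $322.82
Month 10: opening $322.82; payment $322.82; balance $0.00
Total paid: $3,233.82

$3,233.82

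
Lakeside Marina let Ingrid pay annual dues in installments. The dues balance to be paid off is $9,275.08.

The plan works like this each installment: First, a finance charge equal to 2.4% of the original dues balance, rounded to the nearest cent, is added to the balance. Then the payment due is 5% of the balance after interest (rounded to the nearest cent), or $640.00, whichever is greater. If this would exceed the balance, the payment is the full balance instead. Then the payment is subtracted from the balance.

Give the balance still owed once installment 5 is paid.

# | Opening | Interest | Payment | End bal
1 | $9,275.08 | $222.60 | $640.00 | $8,857.68
2 | $8,857.68 | $222.60 | $640.00 | $8,440.28
3 | $8,440.28 | $222.60 | $640.00 | $8,022.88
4 | $8,022.88 | $222.60 | $640.00 | $7,605.48
5 | $7,605.48 | $222.60 | $640.00 | $7,188.08

$7,188.08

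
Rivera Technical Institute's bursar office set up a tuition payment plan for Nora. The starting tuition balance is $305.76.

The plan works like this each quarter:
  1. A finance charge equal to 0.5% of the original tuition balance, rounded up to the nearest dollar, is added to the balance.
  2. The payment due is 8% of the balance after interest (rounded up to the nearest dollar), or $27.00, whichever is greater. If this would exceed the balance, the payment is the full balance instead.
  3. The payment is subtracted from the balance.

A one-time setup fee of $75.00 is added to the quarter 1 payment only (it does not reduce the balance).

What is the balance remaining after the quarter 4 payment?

Quarter 1: opening $305.76; interest $2.00 → $307.76; payment $27.00 (+ $75.00 fee); balance $280.76
Quarter 2: opening $280.76; interest $2.00 → $282.76; payment $27.00; balance $255.76
Quarter 3: opening $255.76; interest $2.00 → $257.76; payment $27.00; balance $230.76
Quarter 4: opening $230.76; interest $2.00 → $232.76; payment $27.00; balance $205.76

$205.76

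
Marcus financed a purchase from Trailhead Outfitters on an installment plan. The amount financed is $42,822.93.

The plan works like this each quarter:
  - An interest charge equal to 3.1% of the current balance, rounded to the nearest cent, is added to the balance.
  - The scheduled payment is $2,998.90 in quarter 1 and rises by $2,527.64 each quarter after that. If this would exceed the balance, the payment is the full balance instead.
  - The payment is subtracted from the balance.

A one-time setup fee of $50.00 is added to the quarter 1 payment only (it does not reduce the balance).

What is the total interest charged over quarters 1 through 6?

$5,550.96

Quarter 1: $42,822.93 +$1,327.51 interest = $44,150.44; pay $2,998.90 (+ $50.00 fee) → $41,151.54
Quarter 2: $41,151.54 +$1,275.70 interest = $42,427.24; pay $5,526.54 → $36,900.70
Quarter 3: $36,900.70 +$1,143.92 interest = $38,044.62; pay $8,054.18 → $29,990.44
Quarter 4: $29,990.44 +$929.70 interest = $30,920.14; pay $10,581.82 → $20,338.32
Quarter 5: $20,338.32 +$630.49 interest = $20,968.81; pay $13,109.46 → $7,859.35
Quarter 6: $7,859.35 +$243.64 interest = $8,102.99; pay $8,102.99 → $0.00
Total interest: $1,327.51 + $1,275.70 + $1,143.92 + $929.70 + $630.49 + $243.64 = $5,550.96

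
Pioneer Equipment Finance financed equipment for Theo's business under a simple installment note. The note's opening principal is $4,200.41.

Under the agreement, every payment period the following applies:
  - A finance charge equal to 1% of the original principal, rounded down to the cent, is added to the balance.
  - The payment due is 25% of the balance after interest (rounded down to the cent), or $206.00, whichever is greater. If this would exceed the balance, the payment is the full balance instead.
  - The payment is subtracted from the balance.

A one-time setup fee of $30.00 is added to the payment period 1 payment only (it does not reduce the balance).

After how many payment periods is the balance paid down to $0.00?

Payment period 1: $4,200.41 +$42.00 interest = $4,242.41; pay $1,060.60 (+ $30.00 fee) → $3,181.81
Payment period 2: $3,181.81 +$42.00 interest = $3,223.81; pay $805.95 → $2,417.86
Payment period 3: $2,417.86 +$42.00 interest = $2,459.86; pay $614.96 → $1,844.90
Payment period 4: $1,844.90 +$42.00 interest = $1,886.90; pay $471.72 → $1,415.18
Payment period 5: $1,415.18 +$42.00 interest = $1,457.18; pay $364.29 → $1,092.89
Payment period 6: $1,092.89 +$42.00 interest = $1,134.89; pay $283.72 → $851.17
Payment period 7: $851.17 +$42.00 interest = $893.17; pay $223.29 → $669.88
Payment period 8: $669.88 +$42.00 interest = $711.88; pay $206.00 → $505.88
Payment period 9: $505.88 +$42.00 interest = $547.88; pay $206.00 → $341.88
Payment period 10: $341.88 +$42.00 interest = $383.88; pay $206.00 → $177.88
Payment period 11: $177.88 +$42.00 interest = $219.88; pay $206.00 → $13.88
Payment period 12: $13.88 +$42.00 interest = $55.88; pay $55.88 → $0.00
Balance reaches $0.00 in payment period 12.

12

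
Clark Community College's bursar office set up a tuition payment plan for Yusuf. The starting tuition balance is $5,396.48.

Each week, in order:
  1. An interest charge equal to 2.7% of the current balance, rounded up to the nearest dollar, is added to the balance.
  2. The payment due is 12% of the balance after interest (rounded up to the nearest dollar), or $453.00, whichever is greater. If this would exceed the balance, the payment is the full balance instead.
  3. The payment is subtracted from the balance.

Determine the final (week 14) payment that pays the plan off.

$33.48

Week 1: $5,396.48 +$146.00 interest = $5,542.48; pay $666.00 → $4,876.48
Week 2: $4,876.48 +$132.00 interest = $5,008.48; pay $602.00 → $4,406.48
Week 3: $4,406.48 +$119.00 interest = $4,525.48; pay $544.00 → $3,981.48
Week 4: $3,981.48 +$108.00 interest = $4,089.48; pay $491.00 → $3,598.48
Week 5: $3,598.48 +$98.00 interest = $3,696.48; pay $453.00 → $3,243.48
Week 6: $3,243.48 +$88.00 interest = $3,331.48; pay $453.00 → $2,878.48
Week 7: $2,878.48 +$78.00 interest = $2,956.48; pay $453.00 → $2,503.48
Week 8: $2,503.48 +$68.00 interest = $2,571.48; pay $453.00 → $2,118.48
Week 9: $2,118.48 +$58.00 interest = $2,176.48; pay $453.00 → $1,723.48
Week 10: $1,723.48 +$47.00 interest = $1,770.48; pay $453.00 → $1,317.48
Week 11: $1,317.48 +$36.00 interest = $1,353.48; pay $453.00 → $900.48
Week 12: $900.48 +$25.00 interest = $925.48; pay $453.00 → $472.48
Week 13: $472.48 +$13.00 interest = $485.48; pay $453.00 → $32.48
Week 14: $32.48 +$1.00 interest = $33.48; pay $33.48 → $0.00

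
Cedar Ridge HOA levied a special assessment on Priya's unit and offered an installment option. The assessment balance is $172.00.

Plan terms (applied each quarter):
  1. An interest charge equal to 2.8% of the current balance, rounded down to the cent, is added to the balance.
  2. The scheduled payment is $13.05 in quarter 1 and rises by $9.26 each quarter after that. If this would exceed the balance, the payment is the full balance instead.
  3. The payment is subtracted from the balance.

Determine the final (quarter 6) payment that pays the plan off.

$34.11

Quarter 1: $172.00 +$4.81 interest = $176.81; pay $13.05 → $163.76
Quarter 2: $163.76 +$4.58 interest = $168.34; pay $22.31 → $146.03
Quarter 3: $146.03 +$4.08 interest = $150.11; pay $31.57 → $118.54
Quarter 4: $118.54 +$3.31 interest = $121.85; pay $40.83 → $81.02
Quarter 5: $81.02 +$2.26 interest = $83.28; pay $50.09 → $33.19
Quarter 6: $33.19 +$0.92 interest = $34.11; pay $34.11 → $0.00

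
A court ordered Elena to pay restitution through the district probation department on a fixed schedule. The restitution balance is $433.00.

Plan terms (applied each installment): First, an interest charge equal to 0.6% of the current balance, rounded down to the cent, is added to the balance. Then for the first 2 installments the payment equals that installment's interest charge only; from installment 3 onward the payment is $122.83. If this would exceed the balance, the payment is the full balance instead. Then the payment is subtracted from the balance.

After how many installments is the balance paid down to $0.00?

Installment 1: opening $433.00; interest $2.59 → $435.59; payment $2.59; balance $433.00
Installment 2: opening $433.00; interest $2.59 → $435.59; payment $2.59; balance $433.00
Installment 3: opening $433.00; interest $2.59 → $435.59; payment $122.83; balance $312.76
Installment 4: opening $312.76; interest $1.87 → $314.63; payment $122.83; balance $191.80
Installment 5: opening $191.80; interest $1.15 → $192.95; payment $122.83; balance $70.12
Installment 6: opening $70.12; interest $0.42 → $70.54; payment $70.54; balance $0.00
Balance reaches $0.00 in installment 6.

6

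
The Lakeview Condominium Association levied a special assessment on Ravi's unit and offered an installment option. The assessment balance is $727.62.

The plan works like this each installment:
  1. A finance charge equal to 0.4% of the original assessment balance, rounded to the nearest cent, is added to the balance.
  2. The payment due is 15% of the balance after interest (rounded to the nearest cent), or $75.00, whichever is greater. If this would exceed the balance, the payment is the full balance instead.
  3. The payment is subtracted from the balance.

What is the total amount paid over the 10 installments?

$756.72

Installment 1: opening $727.62; interest $2.91 → $730.53; payment $109.58; balance $620.95
Installment 2: opening $620.95; interest $2.91 → $623.86; payment $93.58; balance $530.28
Installment 3: opening $530.28; interest $2.91 → $533.19; payment $79.98; balance $453.21
Installment 4: opening $453.21; interest $2.91 → $456.12; payment $75.00; balance $381.12
Installment 5: opening $381.12; interest $2.91 → $384.03; payment $75.00; balance $309.03
Installment 6: opening $309.03; interest $2.91 → $311.94; payment $75.00; balance $236.94
Installment 7: opening $236.94; interest $2.91 → $239.85; payment $75.00; balance $164.85
Installment 8: opening $164.85; interest $2.91 → $167.76; payment $75.00; balance $92.76
Installment 9: opening $92.76; interest $2.91 → $95.67; payment $75.00; balance $20.67
Installment 10: opening $20.67; interest $2.91 → $23.58; payment $23.58; balance $0.00
Total paid: $756.72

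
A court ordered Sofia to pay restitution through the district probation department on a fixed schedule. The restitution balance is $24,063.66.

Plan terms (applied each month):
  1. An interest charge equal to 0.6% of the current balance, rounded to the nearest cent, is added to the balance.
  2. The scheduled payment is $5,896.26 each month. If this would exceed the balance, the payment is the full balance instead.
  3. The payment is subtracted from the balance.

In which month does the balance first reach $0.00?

5

Month 1: $24,063.66 +$144.38 interest = $24,208.04; pay $5,896.26 → $18,311.78
Month 2: $18,311.78 +$109.87 interest = $18,421.65; pay $5,896.26 → $12,525.39
Month 3: $12,525.39 +$75.15 interest = $12,600.54; pay $5,896.26 → $6,704.28
Month 4: $6,704.28 +$40.23 interest = $6,744.51; pay $5,896.26 → $848.25
Month 5: $848.25 +$5.09 interest = $853.34; pay $853.34 → $0.00
Balance reaches $0.00 in month 5.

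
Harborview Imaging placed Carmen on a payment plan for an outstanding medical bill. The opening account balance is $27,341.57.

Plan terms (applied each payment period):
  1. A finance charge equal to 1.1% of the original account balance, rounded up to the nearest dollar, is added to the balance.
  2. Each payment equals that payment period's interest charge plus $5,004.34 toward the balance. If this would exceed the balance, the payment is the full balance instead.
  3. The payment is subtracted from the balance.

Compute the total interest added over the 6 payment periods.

Payment period 1: opening $27,341.57; interest $301.00 → $27,642.57; payment $5,305.34; balance $22,337.23
Payment period 2: opening $22,337.23; interest $301.00 → $22,638.23; payment $5,305.34; balance $17,332.89
Payment period 3: opening $17,332.89; interest $301.00 → $17,633.89; payment $5,305.34; balance $12,328.55
Payment period 4: opening $12,328.55; interest $301.00 → $12,629.55; payment $5,305.34; balance $7,324.21
Payment period 5: opening $7,324.21; interest $301.00 → $7,625.21; payment $5,305.34; balance $2,319.87
Payment period 6: opening $2,319.87; interest $301.00 → $2,620.87; payment $2,620.87; balance $0.00
Total interest: $301.00 + $301.00 + $301.00 + $301.00 + $301.00 + $301.00 = $1,806.00

$1,806.00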